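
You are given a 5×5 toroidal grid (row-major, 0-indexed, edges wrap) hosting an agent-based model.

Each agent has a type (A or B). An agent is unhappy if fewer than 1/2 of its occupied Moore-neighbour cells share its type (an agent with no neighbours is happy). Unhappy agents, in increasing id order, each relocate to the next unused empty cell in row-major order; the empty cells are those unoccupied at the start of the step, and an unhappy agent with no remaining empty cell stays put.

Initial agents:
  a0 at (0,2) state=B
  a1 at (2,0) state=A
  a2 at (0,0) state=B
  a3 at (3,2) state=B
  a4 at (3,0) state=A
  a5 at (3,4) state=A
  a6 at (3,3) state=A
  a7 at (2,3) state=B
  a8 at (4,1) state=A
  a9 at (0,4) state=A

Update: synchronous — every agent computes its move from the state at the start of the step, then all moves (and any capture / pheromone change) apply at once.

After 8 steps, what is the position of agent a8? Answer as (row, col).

t=1: a0@(0,1):B a1@(2,0):A a2@(0,3):B a3@(1,0):B a4@(3,0):A a5@(3,4):A a6@(1,1):A a7@(1,2):B a8@(1,3):A a9@(1,4):A
t=2: a0@(0,1):B a1@(2,0):A a2@(0,0):B a3@(0,2):B a4@(3,0):A a5@(3,4):A a6@(0,4):A a7@(1,2):B a8@(2,1):A a9@(1,4):A
t=3: a0@(0,1):B a1@(2,0):A a2@(0,3):B a3@(0,2):B a4@(3,0):A a5@(3,4):A a6@(0,4):A a7@(1,2):B a8@(2,1):A a9@(1,4):A
t=4: (unchanged — steady state)

(2, 1)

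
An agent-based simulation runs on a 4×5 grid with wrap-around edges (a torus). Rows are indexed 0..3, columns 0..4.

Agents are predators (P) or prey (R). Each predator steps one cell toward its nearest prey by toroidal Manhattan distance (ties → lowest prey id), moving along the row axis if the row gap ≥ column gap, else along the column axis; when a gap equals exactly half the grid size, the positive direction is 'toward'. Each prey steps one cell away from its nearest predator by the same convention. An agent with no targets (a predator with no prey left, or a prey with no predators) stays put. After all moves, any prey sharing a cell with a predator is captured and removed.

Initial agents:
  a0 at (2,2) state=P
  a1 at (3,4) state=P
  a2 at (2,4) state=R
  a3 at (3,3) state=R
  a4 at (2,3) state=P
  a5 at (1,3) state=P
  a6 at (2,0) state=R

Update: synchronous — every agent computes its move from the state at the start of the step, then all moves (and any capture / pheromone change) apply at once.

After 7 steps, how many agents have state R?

t=1: a0@(2,3):P a1@(2,4):P a2@(1,4):R a3@(3,2):R a4@(2,4):P a5@(2,3):P
t=2: a0@(1,3):P a1@(1,4):P a2@(0,4):R a3@(0,2):R a4@(1,4):P a5@(1,3):P
t=3: a0@(0,3):P a1@(0,4):P a2@(3,4):R a3@(3,2):R a4@(0,4):P a5@(0,3):P
t=4: a0@(3,3):P a1@(3,4):P a2@(2,4):R a3@(2,2):R a4@(3,4):P a5@(3,3):P
t=5: a0@(2,3):P a1@(2,4):P a2@(1,4):R a3@(1,2):R a4@(2,4):P a5@(2,3):P
t=6: a0@(1,3):P a1@(1,4):P a2@(0,4):R a3@(0,2):R a4@(1,4):P a5@(1,3):P
t=7: a0@(0,3):P a1@(0,4):P a2@(3,4):R a3@(3,2):R a4@(0,4):P a5@(0,3):P

2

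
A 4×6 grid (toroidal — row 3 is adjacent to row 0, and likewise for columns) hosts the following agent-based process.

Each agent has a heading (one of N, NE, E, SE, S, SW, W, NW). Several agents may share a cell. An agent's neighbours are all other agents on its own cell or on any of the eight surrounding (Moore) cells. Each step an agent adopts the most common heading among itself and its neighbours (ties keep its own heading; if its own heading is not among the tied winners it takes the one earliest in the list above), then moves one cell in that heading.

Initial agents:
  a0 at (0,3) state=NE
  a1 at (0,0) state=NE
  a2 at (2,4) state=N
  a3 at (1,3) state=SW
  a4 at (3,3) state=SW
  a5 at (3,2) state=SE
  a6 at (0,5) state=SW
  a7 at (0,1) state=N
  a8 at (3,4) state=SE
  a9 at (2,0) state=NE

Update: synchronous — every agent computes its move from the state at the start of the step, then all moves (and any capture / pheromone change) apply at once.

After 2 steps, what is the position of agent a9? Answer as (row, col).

(0, 2)

t=1: a0@(1,4):SE a1@(3,1):NE a2@(3,3):SW a3@(2,2):SW a4@(0,4):SE a5@(0,3):SE a6@(1,4):SW a7@(3,1):N a8@(0,3):SW a9@(1,1):NE
t=2: a0@(2,5):SE a1@(2,2):NE a2@(0,2):SW a3@(3,1):SW a4@(1,5):SE a5@(1,4):SE a6@(2,5):SE a7@(2,1):N a8@(1,2):SW a9@(0,2):NE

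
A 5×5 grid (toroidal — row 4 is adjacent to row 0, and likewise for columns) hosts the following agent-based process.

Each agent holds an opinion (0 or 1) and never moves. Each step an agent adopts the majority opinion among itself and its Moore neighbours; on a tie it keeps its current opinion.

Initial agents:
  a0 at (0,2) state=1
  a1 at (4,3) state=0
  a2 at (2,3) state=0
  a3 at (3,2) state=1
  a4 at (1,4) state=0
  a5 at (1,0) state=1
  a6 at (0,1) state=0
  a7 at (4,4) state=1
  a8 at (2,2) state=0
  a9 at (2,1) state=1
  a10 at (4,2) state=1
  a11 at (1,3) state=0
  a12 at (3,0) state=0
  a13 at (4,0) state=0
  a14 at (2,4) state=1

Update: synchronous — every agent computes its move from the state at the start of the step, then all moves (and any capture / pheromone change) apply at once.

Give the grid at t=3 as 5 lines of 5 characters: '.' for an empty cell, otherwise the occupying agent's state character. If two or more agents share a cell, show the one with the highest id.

t=1: a0@(0,2):0 a1@(4,3):1 a2@(2,3):0 a3@(3,2):1 a4@(1,4):0 a5@(1,0):1 a6@(0,1):1 a7@(4,4):0 a8@(2,2):0 a9@(2,1):1 a10@(4,2):1 a11@(1,3):0 a12@(3,0):1 a13@(4,0):0 a14@(2,4):0
t=2: a0@(0,2):1 a1@(4,3):1 a2@(2,3):0 a3@(3,2):1 a4@(1,4):0 a5@(1,0):1 a6@(0,1):1 a7@(4,4):0 a8@(2,2):0 a9@(2,1):1 a10@(4,2):1 a11@(1,3):0 a12@(3,0):0 a13@(4,0):0 a14@(2,4):0
t=3: (unchanged — steady state)

.11..
1..00
.1000
0.1..
0.110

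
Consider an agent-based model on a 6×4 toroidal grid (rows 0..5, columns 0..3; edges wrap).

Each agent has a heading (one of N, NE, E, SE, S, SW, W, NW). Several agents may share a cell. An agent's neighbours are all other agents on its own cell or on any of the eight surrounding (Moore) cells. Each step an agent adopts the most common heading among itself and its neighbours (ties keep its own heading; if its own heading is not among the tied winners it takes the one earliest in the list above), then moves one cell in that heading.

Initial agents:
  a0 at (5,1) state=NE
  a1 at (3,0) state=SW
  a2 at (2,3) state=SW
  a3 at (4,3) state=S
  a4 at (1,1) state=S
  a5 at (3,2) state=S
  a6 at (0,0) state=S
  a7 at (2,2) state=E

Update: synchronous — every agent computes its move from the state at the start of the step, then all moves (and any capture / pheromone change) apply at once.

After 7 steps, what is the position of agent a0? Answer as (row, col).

t=1: a0@(4,2):NE a1@(4,3):SW a2@(3,2):SW a3@(5,3):S a4@(2,1):S a5@(4,2):S a6@(1,0):S a7@(3,2):S
t=2: a0@(5,2):S a1@(5,3):S a2@(4,2):S a3@(0,3):S a4@(3,1):S a5@(5,2):S a6@(2,0):S a7@(4,2):S
t=3: a0@(0,2):S a1@(0,3):S a2@(5,2):S a3@(1,3):S a4@(4,1):S a5@(0,2):S a6@(3,0):S a7@(5,2):S
t=4: a0@(1,2):S a1@(1,3):S a2@(0,2):S a3@(2,3):S a4@(5,1):S a5@(1,2):S a6@(4,0):S a7@(0,2):S
t=5: a0@(2,2):S a1@(2,3):S a2@(1,2):S a3@(3,3):S a4@(0,1):S a5@(2,2):S a6@(5,0):S a7@(1,2):S
t=6: a0@(3,2):S a1@(3,3):S a2@(2,2):S a3@(4,3):S a4@(1,1):S a5@(3,2):S a6@(0,0):S a7@(2,2):S
t=7: a0@(4,2):S a1@(4,3):S a2@(3,2):S a3@(5,3):S a4@(2,1):S a5@(4,2):S a6@(1,0):S a7@(3,2):S

(4, 2)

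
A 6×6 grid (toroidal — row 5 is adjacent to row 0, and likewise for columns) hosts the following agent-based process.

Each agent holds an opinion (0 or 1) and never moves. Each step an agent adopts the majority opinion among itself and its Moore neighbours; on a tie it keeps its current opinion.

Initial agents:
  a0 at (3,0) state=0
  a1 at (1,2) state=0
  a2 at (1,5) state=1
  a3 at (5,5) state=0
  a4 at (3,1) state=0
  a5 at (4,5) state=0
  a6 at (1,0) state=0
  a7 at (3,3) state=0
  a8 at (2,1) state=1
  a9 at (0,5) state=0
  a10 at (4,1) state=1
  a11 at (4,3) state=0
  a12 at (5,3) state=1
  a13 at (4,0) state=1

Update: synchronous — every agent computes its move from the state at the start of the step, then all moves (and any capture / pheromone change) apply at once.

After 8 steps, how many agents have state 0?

t=1: a0@(3,0):0 a1@(1,2):0 a2@(1,5):0 a3@(5,5):0 a4@(3,1):1 a5@(4,5):0 a6@(1,0):0 a7@(3,3):0 a8@(2,1):0 a9@(0,5):0 a10@(4,1):1 a11@(4,3):0 a12@(5,3):1 a13@(4,0):0
t=2: a0@(3,0):0 a1@(1,2):0 a2@(1,5):0 a3@(5,5):0 a4@(3,1):0 a5@(4,5):0 a6@(1,0):0 a7@(3,3):0 a8@(2,1):0 a9@(0,5):0 a10@(4,1):1 a11@(4,3):0 a12@(5,3):1 a13@(4,0):0
t=3: a0@(3,0):0 a1@(1,2):0 a2@(1,5):0 a3@(5,5):0 a4@(3,1):0 a5@(4,5):0 a6@(1,0):0 a7@(3,3):0 a8@(2,1):0 a9@(0,5):0 a10@(4,1):0 a11@(4,3):0 a12@(5,3):1 a13@(4,0):0
t=4: (unchanged — steady state)

13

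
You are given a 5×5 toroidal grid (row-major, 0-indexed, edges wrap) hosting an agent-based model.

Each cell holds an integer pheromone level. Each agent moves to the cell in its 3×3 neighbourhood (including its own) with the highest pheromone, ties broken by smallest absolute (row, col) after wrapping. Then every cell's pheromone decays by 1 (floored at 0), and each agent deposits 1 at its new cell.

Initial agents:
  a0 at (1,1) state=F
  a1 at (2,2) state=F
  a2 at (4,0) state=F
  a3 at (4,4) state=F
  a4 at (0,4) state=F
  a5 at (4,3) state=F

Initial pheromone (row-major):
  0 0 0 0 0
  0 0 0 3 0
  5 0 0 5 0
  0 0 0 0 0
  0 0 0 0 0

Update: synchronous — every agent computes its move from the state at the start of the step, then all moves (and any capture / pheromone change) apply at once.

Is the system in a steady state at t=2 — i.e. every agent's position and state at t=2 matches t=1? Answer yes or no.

no

t=1: a0@(2,0) a1@(2,3) a2@(0,0) a3@(0,0) a4@(1,3) a5@(0,2) | pheromone: 2 0 1 0 0 / 0 0 0 3 0 / 5 0 0 5 0 / 0 0 0 0 0 / 0 0 0 0 0
t=2: a0@(2,0) a1@(2,3) a2@(0,0) a3@(0,0) a4@(2,3) a5@(1,3) | pheromone: 3 0 0 0 0 / 0 0 0 3 0 / 5 0 0 6 0 / 0 0 0 0 0 / 0 0 0 0 0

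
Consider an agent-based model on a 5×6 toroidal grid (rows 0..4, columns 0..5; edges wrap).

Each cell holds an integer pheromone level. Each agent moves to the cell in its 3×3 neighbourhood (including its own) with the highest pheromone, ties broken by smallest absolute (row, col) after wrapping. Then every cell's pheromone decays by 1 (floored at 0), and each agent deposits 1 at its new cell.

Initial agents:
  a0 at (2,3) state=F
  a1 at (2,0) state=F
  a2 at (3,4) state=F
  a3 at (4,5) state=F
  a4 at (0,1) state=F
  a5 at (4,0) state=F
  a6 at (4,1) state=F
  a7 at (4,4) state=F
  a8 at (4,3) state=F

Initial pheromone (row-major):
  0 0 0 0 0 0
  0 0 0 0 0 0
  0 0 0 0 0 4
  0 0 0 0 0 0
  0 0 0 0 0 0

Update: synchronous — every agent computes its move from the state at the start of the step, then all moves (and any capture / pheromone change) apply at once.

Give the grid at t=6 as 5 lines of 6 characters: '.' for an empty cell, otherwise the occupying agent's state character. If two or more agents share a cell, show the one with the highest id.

t=1: a0@(1,2) a1@(2,5) a2@(2,5) a3@(0,0) a4@(0,0) a5@(0,0) a6@(0,0) a7@(0,3) a8@(0,2) | pheromone: 4 0 1 1 0 0 / 0 0 1 0 0 0 / 0 0 0 0 0 5 / 0 0 0 0 0 0 / 0 0 0 0 0 0
t=2: a0@(0,2) a1@(2,5) a2@(2,5) a3@(0,0) a4@(0,0) a5@(0,0) a6@(0,0) a7@(0,2) a8@(0,2) | pheromone: 7 0 3 0 0 0 / 0 0 0 0 0 0 / 0 0 0 0 0 6 / 0 0 0 0 0 0 / 0 0 0 0 0 0
t=3: a0@(0,2) a1@(2,5) a2@(2,5) a3@(0,0) a4@(0,0) a5@(0,0) a6@(0,0) a7@(0,2) a8@(0,2) | pheromone: 10 0 5 0 0 0 / 0 0 0 0 0 0 / 0 0 0 0 0 7 / 0 0 0 0 0 0 / 0 0 0 0 0 0
t=4: a0@(0,2) a1@(2,5) a2@(2,5) a3@(0,0) a4@(0,0) a5@(0,0) a6@(0,0) a7@(0,2) a8@(0,2) | pheromone: 13 0 7 0 0 0 / 0 0 0 0 0 0 / 0 0 0 0 0 8 / 0 0 0 0 0 0 / 0 0 0 0 0 0
t=5: a0@(0,2) a1@(2,5) a2@(2,5) a3@(0,0) a4@(0,0) a5@(0,0) a6@(0,0) a7@(0,2) a8@(0,2) | pheromone: 16 0 9 0 0 0 / 0 0 0 0 0 0 / 0 0 0 0 0 9 / 0 0 0 0 0 0 / 0 0 0 0 0 0
t=6: a0@(0,2) a1@(2,5) a2@(2,5) a3@(0,0) a4@(0,0) a5@(0,0) a6@(0,0) a7@(0,2) a8@(0,2) | pheromone: 19 0 11 0 0 0 / 0 0 0 0 0 0 / 0 0 0 0 0 10 / 0 0 0 0 0 0 / 0 0 0 0 0 0

F.F...
......
.....F
......
......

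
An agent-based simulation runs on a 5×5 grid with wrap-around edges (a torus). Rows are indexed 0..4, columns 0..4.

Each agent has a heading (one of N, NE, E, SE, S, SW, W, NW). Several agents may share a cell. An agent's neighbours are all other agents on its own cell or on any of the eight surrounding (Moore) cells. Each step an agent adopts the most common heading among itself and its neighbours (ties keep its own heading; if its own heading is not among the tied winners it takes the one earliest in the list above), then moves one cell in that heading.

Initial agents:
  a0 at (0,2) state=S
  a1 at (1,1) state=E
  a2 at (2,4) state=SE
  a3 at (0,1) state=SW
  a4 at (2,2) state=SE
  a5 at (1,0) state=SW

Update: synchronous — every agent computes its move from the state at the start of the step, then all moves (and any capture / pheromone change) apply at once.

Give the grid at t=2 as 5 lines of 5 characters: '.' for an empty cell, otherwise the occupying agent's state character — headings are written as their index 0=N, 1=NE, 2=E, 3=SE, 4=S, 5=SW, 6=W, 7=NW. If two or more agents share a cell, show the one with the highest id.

t=1: a0@(1,2):S a1@(2,0):SW a2@(3,0):SE a3@(1,0):SW a4@(3,3):SE a5@(2,4):SW
t=2: a0@(2,2):S a1@(3,4):SW a2@(4,4):SW a3@(2,4):SW a4@(4,4):SE a5@(3,3):SW

.....
.....
..4.5
...55
....3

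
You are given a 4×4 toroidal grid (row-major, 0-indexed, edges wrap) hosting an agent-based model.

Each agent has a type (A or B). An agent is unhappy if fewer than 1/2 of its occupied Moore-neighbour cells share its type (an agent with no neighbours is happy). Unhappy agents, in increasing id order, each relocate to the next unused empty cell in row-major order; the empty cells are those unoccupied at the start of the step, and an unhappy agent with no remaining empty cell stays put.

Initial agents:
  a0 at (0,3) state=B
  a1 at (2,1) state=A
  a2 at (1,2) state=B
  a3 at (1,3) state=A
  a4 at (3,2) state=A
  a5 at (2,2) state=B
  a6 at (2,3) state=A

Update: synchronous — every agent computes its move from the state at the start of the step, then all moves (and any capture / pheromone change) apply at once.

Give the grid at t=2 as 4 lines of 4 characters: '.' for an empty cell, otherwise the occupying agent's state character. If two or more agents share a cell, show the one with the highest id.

t=1: a0@(0,0):B a1@(0,1):A a2@(0,2):B a3@(1,0):A a4@(3,2):A a5@(1,1):B a6@(2,3):A
t=2: a0@(0,3):B a1@(1,2):A a2@(1,3):B a3@(1,0):A a4@(3,2):A a5@(1,1):B a6@(2,3):A

...B
ABAB
...A
..A.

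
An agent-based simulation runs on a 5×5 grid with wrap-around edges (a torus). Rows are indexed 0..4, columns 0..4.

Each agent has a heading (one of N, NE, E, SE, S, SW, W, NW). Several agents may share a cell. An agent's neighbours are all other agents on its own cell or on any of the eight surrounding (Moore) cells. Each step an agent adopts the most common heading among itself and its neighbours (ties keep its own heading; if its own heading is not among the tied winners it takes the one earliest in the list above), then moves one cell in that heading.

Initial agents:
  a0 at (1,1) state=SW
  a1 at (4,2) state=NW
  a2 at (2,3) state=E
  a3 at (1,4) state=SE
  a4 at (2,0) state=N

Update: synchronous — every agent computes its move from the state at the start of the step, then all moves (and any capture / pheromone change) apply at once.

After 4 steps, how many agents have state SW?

1

t=1: a0@(2,0):SW a1@(3,1):NW a2@(2,4):E a3@(2,0):SE a4@(1,0):N
t=2: a0@(3,4):SW a1@(2,0):NW a2@(2,0):E a3@(3,1):SE a4@(0,0):N
t=3: a0@(4,3):SW a1@(1,4):NW a2@(2,1):E a3@(4,2):SE a4@(4,0):N
t=4: a0@(0,2):SW a1@(0,3):NW a2@(2,2):E a3@(0,3):SE a4@(3,0):N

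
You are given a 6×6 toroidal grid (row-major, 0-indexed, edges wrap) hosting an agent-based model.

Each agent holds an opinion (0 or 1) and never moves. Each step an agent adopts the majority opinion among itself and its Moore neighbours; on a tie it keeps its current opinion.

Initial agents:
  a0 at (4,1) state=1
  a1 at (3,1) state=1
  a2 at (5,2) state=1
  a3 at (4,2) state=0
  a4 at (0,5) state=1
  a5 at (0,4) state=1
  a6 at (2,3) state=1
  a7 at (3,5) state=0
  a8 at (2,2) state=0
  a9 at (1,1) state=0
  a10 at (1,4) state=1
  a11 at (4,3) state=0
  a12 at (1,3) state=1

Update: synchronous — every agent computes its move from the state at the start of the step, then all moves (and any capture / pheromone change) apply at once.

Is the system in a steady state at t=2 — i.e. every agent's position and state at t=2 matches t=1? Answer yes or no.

t=1: a0@(4,1):1 a1@(3,1):1 a2@(5,2):1 a3@(4,2):1 a4@(0,5):1 a5@(0,4):1 a6@(2,3):1 a7@(3,5):0 a8@(2,2):1 a9@(1,1):0 a10@(1,4):1 a11@(4,3):0 a12@(1,3):1
t=2: a0@(4,1):1 a1@(3,1):1 a2@(5,2):1 a3@(4,2):1 a4@(0,5):1 a5@(0,4):1 a6@(2,3):1 a7@(3,5):0 a8@(2,2):1 a9@(1,1):0 a10@(1,4):1 a11@(4,3):1 a12@(1,3):1

no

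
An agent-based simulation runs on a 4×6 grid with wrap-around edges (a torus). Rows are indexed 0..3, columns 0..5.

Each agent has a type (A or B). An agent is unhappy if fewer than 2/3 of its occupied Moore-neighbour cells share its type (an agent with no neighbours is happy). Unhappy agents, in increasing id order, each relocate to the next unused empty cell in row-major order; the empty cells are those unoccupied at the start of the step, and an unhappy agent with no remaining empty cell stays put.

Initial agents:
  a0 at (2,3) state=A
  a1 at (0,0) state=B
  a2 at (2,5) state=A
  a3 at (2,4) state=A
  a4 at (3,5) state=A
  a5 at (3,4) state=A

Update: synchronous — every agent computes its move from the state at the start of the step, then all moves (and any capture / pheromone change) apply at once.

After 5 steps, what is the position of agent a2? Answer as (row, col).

(2, 5)

t=1: a0@(2,3):A a1@(0,1):B a2@(2,5):A a3@(2,4):A a4@(3,5):A a5@(3,4):A
t=2: (unchanged — steady state)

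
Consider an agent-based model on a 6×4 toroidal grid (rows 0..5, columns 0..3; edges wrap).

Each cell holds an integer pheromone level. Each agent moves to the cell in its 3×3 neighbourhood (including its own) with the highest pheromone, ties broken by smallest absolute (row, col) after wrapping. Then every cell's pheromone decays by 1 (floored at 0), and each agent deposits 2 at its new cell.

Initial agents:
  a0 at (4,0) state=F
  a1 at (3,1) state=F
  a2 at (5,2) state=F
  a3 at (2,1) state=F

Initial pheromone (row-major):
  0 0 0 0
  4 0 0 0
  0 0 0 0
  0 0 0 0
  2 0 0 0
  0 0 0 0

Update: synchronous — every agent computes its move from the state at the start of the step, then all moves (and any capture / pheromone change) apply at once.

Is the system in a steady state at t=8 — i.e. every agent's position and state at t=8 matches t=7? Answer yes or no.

yes

t=1: a0@(4,0) a1@(4,0) a2@(0,1) a3@(1,0) | pheromone: 0 2 0 0 / 5 0 0 0 / 0 0 0 0 / 0 0 0 0 / 5 0 0 0 / 0 0 0 0
t=2: a0@(4,0) a1@(4,0) a2@(1,0) a3@(1,0) | pheromone: 0 1 0 0 / 8 0 0 0 / 0 0 0 0 / 0 0 0 0 / 8 0 0 0 / 0 0 0 0
t=3: a0@(4,0) a1@(4,0) a2@(1,0) a3@(1,0) | pheromone: 0 0 0 0 / 11 0 0 0 / 0 0 0 0 / 0 0 0 0 / 11 0 0 0 / 0 0 0 0
t=4: a0@(4,0) a1@(4,0) a2@(1,0) a3@(1,0) | pheromone: 0 0 0 0 / 14 0 0 0 / 0 0 0 0 / 0 0 0 0 / 14 0 0 0 / 0 0 0 0
t=5: a0@(4,0) a1@(4,0) a2@(1,0) a3@(1,0) | pheromone: 0 0 0 0 / 17 0 0 0 / 0 0 0 0 / 0 0 0 0 / 17 0 0 0 / 0 0 0 0
t=6: a0@(4,0) a1@(4,0) a2@(1,0) a3@(1,0) | pheromone: 0 0 0 0 / 20 0 0 0 / 0 0 0 0 / 0 0 0 0 / 20 0 0 0 / 0 0 0 0
t=7: a0@(4,0) a1@(4,0) a2@(1,0) a3@(1,0) | pheromone: 0 0 0 0 / 23 0 0 0 / 0 0 0 0 / 0 0 0 0 / 23 0 0 0 / 0 0 0 0
t=8: a0@(4,0) a1@(4,0) a2@(1,0) a3@(1,0) | pheromone: 0 0 0 0 / 26 0 0 0 / 0 0 0 0 / 0 0 0 0 / 26 0 0 0 / 0 0 0 0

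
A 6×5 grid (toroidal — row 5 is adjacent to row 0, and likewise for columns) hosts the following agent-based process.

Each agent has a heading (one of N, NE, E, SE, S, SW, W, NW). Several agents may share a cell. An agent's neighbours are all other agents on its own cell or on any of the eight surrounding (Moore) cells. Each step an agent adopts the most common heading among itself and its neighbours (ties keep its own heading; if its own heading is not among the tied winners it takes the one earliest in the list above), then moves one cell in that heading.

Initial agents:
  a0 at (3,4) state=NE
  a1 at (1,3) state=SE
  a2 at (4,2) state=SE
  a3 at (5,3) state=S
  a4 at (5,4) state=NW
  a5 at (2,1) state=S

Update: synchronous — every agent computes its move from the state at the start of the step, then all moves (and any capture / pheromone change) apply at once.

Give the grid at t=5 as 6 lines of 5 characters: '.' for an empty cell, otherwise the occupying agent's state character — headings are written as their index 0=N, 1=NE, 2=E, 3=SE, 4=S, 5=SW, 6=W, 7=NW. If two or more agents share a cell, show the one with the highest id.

t=1: a0@(2,0):NE a1@(2,4):SE a2@(5,3):SE a3@(0,3):S a4@(4,3):NW a5@(3,1):S
t=2: a0@(1,1):NE a1@(3,0):SE a2@(0,4):SE a3@(1,3):S a4@(3,2):NW a5@(4,1):S
t=3: a0@(0,2):NE a1@(4,1):SE a2@(1,0):SE a3@(2,3):S a4@(2,1):NW a5@(5,1):S
t=4: a0@(5,3):NE a1@(5,2):SE a2@(2,1):SE a3@(3,3):S a4@(1,0):NW a5@(0,1):S
t=5: a0@(4,4):NE a1@(0,3):SE a2@(3,2):SE a3@(4,3):S a4@(0,4):NW a5@(1,1):S

...37
.4...
.....
..3..
...41
.....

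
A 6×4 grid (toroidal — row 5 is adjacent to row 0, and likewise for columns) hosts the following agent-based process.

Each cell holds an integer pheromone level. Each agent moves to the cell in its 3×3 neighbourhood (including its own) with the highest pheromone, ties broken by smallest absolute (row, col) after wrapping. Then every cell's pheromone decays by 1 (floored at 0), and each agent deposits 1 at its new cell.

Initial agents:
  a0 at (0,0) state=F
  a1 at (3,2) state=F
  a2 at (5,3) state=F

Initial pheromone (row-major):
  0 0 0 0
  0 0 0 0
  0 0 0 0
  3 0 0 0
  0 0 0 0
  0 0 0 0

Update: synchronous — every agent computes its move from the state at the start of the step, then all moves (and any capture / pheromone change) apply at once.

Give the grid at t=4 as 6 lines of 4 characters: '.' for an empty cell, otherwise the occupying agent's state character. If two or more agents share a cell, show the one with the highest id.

t=1: a0@(0,0) a1@(2,1) a2@(0,0) | pheromone: 2 0 0 0 / 0 0 0 0 / 0 1 0 0 / 2 0 0 0 / 0 0 0 0 / 0 0 0 0
t=2: a0@(0,0) a1@(3,0) a2@(0,0) | pheromone: 3 0 0 0 / 0 0 0 0 / 0 0 0 0 / 2 0 0 0 / 0 0 0 0 / 0 0 0 0
t=3: a0@(0,0) a1@(3,0) a2@(0,0) | pheromone: 4 0 0 0 / 0 0 0 0 / 0 0 0 0 / 2 0 0 0 / 0 0 0 0 / 0 0 0 0
t=4: a0@(0,0) a1@(3,0) a2@(0,0) | pheromone: 5 0 0 0 / 0 0 0 0 / 0 0 0 0 / 2 0 0 0 / 0 0 0 0 / 0 0 0 0

F...
....
....
F...
....
....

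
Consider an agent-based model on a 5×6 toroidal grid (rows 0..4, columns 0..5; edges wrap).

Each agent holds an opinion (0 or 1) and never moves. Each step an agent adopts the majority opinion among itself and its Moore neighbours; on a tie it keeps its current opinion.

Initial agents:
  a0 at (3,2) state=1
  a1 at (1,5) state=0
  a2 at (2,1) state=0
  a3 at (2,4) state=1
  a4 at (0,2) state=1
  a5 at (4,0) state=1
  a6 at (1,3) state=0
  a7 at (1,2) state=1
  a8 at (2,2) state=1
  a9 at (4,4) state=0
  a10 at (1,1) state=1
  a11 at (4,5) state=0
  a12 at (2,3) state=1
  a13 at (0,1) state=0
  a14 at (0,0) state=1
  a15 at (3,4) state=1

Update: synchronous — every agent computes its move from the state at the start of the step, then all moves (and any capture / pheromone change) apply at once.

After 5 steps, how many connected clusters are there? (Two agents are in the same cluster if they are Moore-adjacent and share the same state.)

t=1: a0@(3,2):1 a1@(1,5):1 a2@(2,1):1 a3@(2,4):1 a4@(0,2):1 a5@(4,0):1 a6@(1,3):1 a7@(1,2):1 a8@(2,2):1 a9@(4,4):0 a10@(1,1):1 a11@(4,5):1 a12@(2,3):1 a13@(0,1):1 a14@(0,0):1 a15@(3,4):1
t=2: a0@(3,2):1 a1@(1,5):1 a2@(2,1):1 a3@(2,4):1 a4@(0,2):1 a5@(4,0):1 a6@(1,3):1 a7@(1,2):1 a8@(2,2):1 a9@(4,4):1 a10@(1,1):1 a11@(4,5):1 a12@(2,3):1 a13@(0,1):1 a14@(0,0):1 a15@(3,4):1
t=3: (unchanged — steady state)

1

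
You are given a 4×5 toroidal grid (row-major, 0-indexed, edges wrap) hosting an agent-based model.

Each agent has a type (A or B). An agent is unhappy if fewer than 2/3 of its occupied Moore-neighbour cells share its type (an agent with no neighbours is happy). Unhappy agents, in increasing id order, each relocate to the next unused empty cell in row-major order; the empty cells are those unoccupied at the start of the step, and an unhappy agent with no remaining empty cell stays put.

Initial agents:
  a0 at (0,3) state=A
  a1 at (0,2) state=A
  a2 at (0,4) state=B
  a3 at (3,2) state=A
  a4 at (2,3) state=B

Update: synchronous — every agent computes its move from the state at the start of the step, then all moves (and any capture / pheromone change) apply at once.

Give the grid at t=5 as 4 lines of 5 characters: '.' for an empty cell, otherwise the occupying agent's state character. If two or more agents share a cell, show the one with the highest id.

t=1: a0@(0,3):A a1@(0,2):A a2@(0,0):B a3@(3,2):A a4@(0,1):B
t=2: a0@(0,3):A a1@(0,2):A a2@(0,0):B a3@(3,2):A a4@(0,4):B
t=3: a0@(0,3):A a1@(0,2):A a2@(0,0):B a3@(3,2):A a4@(0,1):B
t=4: a0@(0,3):A a1@(0,2):A a2@(0,0):B a3@(3,2):A a4@(0,4):B
t=5: a0@(0,3):A a1@(0,2):A a2@(0,0):B a3@(3,2):A a4@(0,1):B

BBAA.
.....
.....
..A..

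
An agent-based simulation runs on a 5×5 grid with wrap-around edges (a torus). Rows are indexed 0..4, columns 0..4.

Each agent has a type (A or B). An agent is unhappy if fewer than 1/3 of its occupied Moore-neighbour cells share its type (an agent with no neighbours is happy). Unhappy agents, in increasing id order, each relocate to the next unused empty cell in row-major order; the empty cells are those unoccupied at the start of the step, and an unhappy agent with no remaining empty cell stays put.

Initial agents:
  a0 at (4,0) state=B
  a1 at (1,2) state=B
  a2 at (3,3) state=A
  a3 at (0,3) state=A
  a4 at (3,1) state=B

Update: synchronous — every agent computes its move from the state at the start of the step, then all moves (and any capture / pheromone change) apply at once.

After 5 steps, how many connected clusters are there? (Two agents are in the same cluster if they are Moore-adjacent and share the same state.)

t=1: a0@(4,0):B a1@(0,0):B a2@(3,3):A a3@(0,1):A a4@(3,1):B
t=2: a0@(4,0):B a1@(0,0):B a2@(3,3):A a3@(0,2):A a4@(3,1):B
t=3: (unchanged — steady state)

3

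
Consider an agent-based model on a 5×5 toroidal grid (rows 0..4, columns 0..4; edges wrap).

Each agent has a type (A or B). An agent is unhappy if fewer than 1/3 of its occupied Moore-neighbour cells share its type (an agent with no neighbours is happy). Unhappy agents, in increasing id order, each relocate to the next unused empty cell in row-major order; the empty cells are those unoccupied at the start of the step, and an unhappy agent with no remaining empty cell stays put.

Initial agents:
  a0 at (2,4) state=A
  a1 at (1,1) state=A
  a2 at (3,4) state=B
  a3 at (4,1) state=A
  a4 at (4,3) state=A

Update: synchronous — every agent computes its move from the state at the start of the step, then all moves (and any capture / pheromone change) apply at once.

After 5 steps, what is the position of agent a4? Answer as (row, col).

t=1: a0@(0,0):A a1@(1,1):A a2@(0,1):B a3@(4,1):A a4@(0,2):A
t=2: a0@(0,0):A a1@(1,1):A a2@(0,3):B a3@(4,1):A a4@(0,2):A
t=3: a0@(0,0):A a1@(1,1):A a2@(0,1):B a3@(4,1):A a4@(0,2):A
t=4: a0@(0,0):A a1@(1,1):A a2@(0,3):B a3@(4,1):A a4@(0,2):A
t=5: a0@(0,0):A a1@(1,1):A a2@(0,1):B a3@(4,1):A a4@(0,2):A

(0, 2)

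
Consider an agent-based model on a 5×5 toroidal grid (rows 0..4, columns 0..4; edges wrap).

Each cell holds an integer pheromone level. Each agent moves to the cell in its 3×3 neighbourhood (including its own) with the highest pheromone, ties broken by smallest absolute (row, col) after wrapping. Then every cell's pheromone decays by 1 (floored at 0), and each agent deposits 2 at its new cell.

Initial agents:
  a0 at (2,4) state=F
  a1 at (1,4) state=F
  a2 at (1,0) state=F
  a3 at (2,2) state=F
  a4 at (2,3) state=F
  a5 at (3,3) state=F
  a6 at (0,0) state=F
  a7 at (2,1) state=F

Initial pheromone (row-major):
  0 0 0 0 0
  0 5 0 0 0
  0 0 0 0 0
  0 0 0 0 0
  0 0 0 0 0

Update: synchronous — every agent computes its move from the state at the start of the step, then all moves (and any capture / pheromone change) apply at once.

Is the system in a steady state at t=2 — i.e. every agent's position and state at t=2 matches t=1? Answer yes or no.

t=1: a0@(1,0) a1@(0,0) a2@(1,1) a3@(1,1) a4@(1,2) a5@(2,2) a6@(1,1) a7@(1,1) | pheromone: 2 0 0 0 0 / 2 12 2 0 0 / 0 0 2 0 0 / 0 0 0 0 0 / 0 0 0 0 0
t=2: a0@(1,1) a1@(1,1) a2@(1,1) a3@(1,1) a4@(1,1) a5@(1,1) a6@(1,1) a7@(1,1) | pheromone: 1 0 0 0 0 / 1 27 1 0 0 / 0 0 1 0 0 / 0 0 0 0 0 / 0 0 0 0 0

no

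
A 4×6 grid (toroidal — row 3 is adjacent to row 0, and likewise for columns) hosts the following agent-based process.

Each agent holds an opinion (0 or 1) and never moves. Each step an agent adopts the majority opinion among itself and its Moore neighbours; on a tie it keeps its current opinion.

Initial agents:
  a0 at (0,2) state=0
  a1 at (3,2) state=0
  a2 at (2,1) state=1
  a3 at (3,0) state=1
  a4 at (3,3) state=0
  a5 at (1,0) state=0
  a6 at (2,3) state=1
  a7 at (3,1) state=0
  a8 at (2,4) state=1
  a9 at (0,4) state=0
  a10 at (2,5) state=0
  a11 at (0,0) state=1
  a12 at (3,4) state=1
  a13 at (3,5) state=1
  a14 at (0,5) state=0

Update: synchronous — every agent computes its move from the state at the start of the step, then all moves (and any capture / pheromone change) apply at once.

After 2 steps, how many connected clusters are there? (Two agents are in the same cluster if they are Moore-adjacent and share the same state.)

t=1: a0@(0,2):0 a1@(3,2):0 a2@(2,1):0 a3@(3,0):1 a4@(3,3):0 a5@(1,0):0 a6@(2,3):1 a7@(3,1):0 a8@(2,4):1 a9@(0,4):0 a10@(2,5):1 a11@(0,0):1 a12@(3,4):1 a13@(3,5):1 a14@(0,5):1
t=2: a0@(0,2):0 a1@(3,2):0 a2@(2,1):0 a3@(3,0):1 a4@(3,3):0 a5@(1,0):1 a6@(2,3):1 a7@(3,1):0 a8@(2,4):1 a9@(0,4):1 a10@(2,5):1 a11@(0,0):1 a12@(3,4):1 a13@(3,5):1 a14@(0,5):1

2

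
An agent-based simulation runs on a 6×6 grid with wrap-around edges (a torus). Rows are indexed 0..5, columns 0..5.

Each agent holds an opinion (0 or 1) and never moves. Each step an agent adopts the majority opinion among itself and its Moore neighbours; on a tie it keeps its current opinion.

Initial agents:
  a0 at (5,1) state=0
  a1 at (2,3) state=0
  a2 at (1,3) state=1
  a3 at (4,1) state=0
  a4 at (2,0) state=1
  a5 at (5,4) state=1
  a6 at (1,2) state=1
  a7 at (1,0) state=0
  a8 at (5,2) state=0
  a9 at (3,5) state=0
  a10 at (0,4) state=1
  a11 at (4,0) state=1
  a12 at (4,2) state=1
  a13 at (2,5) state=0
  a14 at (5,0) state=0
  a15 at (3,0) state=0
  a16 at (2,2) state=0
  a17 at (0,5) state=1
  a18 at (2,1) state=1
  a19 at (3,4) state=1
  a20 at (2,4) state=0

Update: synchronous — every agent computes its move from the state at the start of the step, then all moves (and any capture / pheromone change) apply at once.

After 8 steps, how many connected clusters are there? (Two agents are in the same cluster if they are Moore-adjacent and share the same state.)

2

t=1: a0@(5,1):0 a1@(2,3):0 a2@(1,3):1 a3@(4,1):0 a4@(2,0):0 a5@(5,4):1 a6@(1,2):1 a7@(1,0):1 a8@(5,2):0 a9@(3,5):0 a10@(0,4):1 a11@(4,0):0 a12@(4,2):0 a13@(2,5):0 a14@(5,0):0 a15@(3,0):0 a16@(2,2):1 a17@(0,5):1 a18@(2,1):1 a19@(3,4):0 a20@(2,4):0
t=2: (unchanged — steady state)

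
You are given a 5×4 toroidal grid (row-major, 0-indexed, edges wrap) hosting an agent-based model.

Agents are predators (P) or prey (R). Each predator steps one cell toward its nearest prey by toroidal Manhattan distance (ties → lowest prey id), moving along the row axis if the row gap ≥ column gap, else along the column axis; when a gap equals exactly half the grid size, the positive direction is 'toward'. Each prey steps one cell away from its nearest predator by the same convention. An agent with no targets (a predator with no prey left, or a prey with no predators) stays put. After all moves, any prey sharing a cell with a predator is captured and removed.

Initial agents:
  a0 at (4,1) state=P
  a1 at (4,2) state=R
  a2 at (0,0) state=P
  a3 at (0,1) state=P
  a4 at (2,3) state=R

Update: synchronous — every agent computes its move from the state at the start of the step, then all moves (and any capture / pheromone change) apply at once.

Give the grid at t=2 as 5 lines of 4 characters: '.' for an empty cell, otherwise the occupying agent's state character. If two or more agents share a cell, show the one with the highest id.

t=1: a0@(4,2):P a1@(4,3):R a2@(0,1):P a3@(4,1):P a4@(3,3):R
t=2: a0@(4,3):P a1@(4,0):R a2@(0,2):P a3@(4,2):P a4@(2,3):R

..P.
....
...R
....
R.PP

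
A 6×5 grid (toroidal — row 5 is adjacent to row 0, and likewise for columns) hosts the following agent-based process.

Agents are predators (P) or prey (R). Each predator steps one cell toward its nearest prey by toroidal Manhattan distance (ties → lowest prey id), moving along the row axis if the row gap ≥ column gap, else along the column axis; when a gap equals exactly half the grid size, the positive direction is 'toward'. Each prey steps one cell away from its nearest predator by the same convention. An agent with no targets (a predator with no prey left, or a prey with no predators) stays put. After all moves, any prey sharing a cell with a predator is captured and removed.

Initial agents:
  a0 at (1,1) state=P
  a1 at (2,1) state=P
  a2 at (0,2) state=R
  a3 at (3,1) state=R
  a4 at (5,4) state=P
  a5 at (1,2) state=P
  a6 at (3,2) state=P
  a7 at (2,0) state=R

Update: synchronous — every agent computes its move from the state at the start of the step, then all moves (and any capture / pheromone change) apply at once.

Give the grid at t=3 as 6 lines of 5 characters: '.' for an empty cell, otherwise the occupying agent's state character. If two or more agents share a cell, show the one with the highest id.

t=1: a0@(0,1):P a1@(3,1):P a2@(5,2):R a3@(4,1):R a4@(5,3):P a5@(0,2):P a6@(3,1):P a7@(2,4):R
t=2: a0@(5,1):P a1@(4,1):P a4@(5,2):P a5@(5,2):P a6@(4,1):P a7@(2,3):R
t=3: a0@(0,1):P a1@(3,1):P a4@(0,2):P a5@(0,2):P a6@(3,1):P a7@(1,3):R

.PP..
...R.
.....
.P...
.....
.....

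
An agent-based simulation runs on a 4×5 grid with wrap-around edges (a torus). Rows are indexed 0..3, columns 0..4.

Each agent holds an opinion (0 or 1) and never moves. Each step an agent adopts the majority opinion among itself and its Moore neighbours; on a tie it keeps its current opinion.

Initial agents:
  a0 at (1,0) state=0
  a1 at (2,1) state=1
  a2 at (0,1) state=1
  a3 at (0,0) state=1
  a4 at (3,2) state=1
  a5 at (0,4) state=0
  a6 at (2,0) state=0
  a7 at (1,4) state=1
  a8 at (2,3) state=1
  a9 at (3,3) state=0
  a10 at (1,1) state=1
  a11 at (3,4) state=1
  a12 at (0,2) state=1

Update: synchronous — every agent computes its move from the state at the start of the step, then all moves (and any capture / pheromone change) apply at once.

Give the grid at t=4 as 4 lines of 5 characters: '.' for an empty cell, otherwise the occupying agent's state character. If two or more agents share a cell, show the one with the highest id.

111.1
11..1
11.1.
..111

t=1: a0@(1,0):1 a1@(2,1):1 a2@(0,1):1 a3@(0,0):1 a4@(3,2):1 a5@(0,4):0 a6@(2,0):1 a7@(1,4):1 a8@(2,3):1 a9@(3,3):1 a10@(1,1):1 a11@(3,4):1 a12@(0,2):1
t=2: a0@(1,0):1 a1@(2,1):1 a2@(0,1):1 a3@(0,0):1 a4@(3,2):1 a5@(0,4):1 a6@(2,0):1 a7@(1,4):1 a8@(2,3):1 a9@(3,3):1 a10@(1,1):1 a11@(3,4):1 a12@(0,2):1
t=3: (unchanged — steady state)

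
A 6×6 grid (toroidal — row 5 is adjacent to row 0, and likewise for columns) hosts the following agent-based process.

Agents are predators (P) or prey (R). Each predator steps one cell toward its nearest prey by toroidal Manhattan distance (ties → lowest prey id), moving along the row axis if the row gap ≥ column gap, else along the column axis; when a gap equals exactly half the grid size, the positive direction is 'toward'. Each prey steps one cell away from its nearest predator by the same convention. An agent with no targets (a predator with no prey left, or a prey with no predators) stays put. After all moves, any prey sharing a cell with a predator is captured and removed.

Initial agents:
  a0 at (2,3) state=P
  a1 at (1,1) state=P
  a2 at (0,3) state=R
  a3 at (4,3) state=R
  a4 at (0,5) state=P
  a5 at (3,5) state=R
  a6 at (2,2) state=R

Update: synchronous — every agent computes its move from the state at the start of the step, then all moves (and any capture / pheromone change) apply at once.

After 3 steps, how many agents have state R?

t=1: a0@(2,2):P a1@(2,1):P a2@(5,3):R a3@(5,3):R a4@(0,4):P a5@(3,0):R
t=2: a0@(2,1):P a1@(3,1):P a2@(4,3):R a3@(4,3):R a4@(5,4):P a5@(4,0):R
t=3: a0@(3,1):P a1@(4,1):P a2@(3,3):R a3@(3,3):R a4@(4,4):P a5@(5,0):R

3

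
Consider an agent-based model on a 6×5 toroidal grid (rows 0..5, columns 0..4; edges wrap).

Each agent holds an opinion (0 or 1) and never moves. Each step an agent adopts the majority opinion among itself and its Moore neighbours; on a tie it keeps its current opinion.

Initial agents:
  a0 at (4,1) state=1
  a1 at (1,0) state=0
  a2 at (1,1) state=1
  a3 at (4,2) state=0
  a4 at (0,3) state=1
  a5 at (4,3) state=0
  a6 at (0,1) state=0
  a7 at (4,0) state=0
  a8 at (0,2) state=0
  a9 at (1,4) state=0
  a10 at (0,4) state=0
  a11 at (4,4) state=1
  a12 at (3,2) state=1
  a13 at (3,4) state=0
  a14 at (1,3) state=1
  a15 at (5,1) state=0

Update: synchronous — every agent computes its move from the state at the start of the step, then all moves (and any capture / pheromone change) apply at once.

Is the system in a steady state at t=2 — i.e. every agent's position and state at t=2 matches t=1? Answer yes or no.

no

t=1: a0@(4,1):0 a1@(1,0):0 a2@(1,1):0 a3@(4,2):0 a4@(0,3):0 a5@(4,3):0 a6@(0,1):0 a7@(4,0):0 a8@(0,2):0 a9@(1,4):0 a10@(0,4):0 a11@(4,4):0 a12@(3,2):1 a13@(3,4):0 a14@(1,3):0 a15@(5,1):0
t=2: a0@(4,1):0 a1@(1,0):0 a2@(1,1):0 a3@(4,2):0 a4@(0,3):0 a5@(4,3):0 a6@(0,1):0 a7@(4,0):0 a8@(0,2):0 a9@(1,4):0 a10@(0,4):0 a11@(4,4):0 a12@(3,2):0 a13@(3,4):0 a14@(1,3):0 a15@(5,1):0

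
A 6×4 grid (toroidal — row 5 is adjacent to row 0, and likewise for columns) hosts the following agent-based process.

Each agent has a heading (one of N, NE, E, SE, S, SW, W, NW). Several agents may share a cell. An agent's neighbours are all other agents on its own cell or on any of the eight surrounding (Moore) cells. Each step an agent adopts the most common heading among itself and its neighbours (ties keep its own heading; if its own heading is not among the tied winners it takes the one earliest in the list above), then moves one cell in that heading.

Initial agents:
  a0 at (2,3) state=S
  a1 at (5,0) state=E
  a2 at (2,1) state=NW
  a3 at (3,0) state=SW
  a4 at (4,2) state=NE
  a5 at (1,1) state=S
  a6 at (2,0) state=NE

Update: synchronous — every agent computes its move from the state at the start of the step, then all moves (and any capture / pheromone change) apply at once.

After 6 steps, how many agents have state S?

7

t=1: a0@(3,3):S a1@(5,1):E a2@(1,0):NW a3@(4,3):SW a4@(3,3):NE a5@(2,1):S a6@(3,0):S
t=2: a0@(4,3):S a1@(5,2):E a2@(0,3):NW a3@(5,3):S a4@(4,3):S a5@(3,1):S a6@(4,0):S
t=3: a0@(5,3):S a1@(0,2):S a2@(5,2):NW a3@(0,3):S a4@(5,3):S a5@(4,1):S a6@(5,0):S
t=4: a0@(0,3):S a1@(1,2):S a2@(0,2):S a3@(1,3):S a4@(0,3):S a5@(5,1):S a6@(0,0):S
t=5: a0@(1,3):S a1@(2,2):S a2@(1,2):S a3@(2,3):S a4@(1,3):S a5@(0,1):S a6@(1,0):S
t=6: a0@(2,3):S a1@(3,2):S a2@(2,2):S a3@(3,3):S a4@(2,3):S a5@(1,1):S a6@(2,0):S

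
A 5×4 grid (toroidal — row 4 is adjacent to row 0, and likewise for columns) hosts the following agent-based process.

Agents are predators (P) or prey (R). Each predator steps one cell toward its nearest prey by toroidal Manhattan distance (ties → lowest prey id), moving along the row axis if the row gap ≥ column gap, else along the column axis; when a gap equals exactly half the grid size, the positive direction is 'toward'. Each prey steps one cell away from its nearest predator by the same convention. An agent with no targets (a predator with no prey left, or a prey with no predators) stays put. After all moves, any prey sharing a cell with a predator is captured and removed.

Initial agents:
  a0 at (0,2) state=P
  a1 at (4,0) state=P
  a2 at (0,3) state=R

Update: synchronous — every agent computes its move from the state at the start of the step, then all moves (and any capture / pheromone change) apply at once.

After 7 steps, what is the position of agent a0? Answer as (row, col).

(0, 3)

t=1: a0@(0,3):P a1@(0,0):P
t=2: (unchanged — steady state)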